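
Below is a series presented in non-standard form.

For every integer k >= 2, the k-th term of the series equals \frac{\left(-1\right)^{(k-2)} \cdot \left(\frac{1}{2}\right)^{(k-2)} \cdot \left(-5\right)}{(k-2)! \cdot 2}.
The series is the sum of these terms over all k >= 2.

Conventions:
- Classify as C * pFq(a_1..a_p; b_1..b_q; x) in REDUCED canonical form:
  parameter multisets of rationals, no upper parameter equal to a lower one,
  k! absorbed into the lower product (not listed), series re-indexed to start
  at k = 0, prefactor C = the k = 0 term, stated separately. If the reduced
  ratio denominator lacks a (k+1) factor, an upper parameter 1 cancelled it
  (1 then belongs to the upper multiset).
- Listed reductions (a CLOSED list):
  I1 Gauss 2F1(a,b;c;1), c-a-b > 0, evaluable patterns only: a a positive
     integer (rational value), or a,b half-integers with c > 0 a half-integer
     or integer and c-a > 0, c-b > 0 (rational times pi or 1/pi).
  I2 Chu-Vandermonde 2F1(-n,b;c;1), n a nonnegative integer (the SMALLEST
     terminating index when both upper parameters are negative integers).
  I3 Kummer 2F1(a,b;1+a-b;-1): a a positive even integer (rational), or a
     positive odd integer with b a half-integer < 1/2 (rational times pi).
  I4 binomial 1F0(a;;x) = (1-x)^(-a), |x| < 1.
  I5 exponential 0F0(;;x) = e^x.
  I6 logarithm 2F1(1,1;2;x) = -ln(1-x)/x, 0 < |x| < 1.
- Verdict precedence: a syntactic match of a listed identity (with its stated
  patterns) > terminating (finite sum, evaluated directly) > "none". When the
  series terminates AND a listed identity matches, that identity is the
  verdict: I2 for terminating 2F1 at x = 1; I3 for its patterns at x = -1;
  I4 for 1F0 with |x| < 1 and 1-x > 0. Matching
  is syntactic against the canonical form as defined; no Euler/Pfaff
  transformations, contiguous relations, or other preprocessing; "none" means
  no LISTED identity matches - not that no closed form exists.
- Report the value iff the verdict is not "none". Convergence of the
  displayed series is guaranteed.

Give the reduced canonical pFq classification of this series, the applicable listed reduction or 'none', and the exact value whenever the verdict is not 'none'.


Reduced: x = -\frac{1}{2}, 0F0, upper = {-}, lower = {-}, C = -\frac{5}{2}. Verdict: the exponential series (I5) applies (the 0F0 exponential series at x = -\frac{1}{2}). Its exact value is \left(-\frac{5}{2}\right) \cdot e^{-\frac{1}{2}}.

The tell: t_0 = -\frac{5}{2} here, and the constant factors (prefactor -5/2) combine into one prefactor.
Step ratio: r(k) = -\frac{1}{2} * 1 / [(k+1)] - rational; roots negated = parameters, x = -\frac{1}{2}, C = -\frac{5}{2}.


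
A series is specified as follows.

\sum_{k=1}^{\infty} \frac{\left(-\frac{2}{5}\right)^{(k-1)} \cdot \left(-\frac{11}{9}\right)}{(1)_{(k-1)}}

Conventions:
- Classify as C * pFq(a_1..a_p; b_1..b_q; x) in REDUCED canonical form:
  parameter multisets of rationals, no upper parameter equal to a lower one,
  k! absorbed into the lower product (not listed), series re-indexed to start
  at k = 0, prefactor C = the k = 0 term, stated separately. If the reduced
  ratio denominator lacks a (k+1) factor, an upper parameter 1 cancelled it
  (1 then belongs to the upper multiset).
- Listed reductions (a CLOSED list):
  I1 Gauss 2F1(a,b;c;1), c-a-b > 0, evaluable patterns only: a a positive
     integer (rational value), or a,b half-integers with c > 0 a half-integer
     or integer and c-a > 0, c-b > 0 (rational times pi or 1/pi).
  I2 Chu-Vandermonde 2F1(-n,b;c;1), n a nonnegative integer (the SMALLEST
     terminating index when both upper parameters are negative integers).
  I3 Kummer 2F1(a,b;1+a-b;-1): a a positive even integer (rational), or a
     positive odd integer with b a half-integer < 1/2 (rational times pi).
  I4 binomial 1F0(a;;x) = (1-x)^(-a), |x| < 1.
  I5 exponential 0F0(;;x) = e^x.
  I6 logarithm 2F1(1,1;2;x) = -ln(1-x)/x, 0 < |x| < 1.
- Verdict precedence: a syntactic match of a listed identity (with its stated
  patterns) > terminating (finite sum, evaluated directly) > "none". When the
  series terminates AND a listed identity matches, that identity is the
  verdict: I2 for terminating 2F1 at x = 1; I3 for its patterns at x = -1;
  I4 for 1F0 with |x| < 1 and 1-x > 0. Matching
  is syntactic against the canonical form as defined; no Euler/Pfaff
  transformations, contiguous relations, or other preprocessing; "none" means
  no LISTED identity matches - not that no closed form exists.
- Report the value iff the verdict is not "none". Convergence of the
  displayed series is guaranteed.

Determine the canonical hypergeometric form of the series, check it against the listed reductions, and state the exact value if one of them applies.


Classification (C = -\frac{11}{9}): 0F0 with upper {-}, lower {-}, argument x = -\frac{2}{5}. Verdict: this is the exponential series (I5) (the 0F0 exponential series at x = -\frac{2}{5}). Exact value: \left(-\frac{11}{9}\right) \cdot e^{-\frac{2}{5}}.

The tell: x = -\frac{2}{5} and (1)_k (C = -11/9) is k! itself.
Consecutive-term ratio: r(k) = -\frac{2}{5} * 1 / [(k+1)] - poly over poly, x = -\frac{2}{5} from leading terms; C = -\frac{11}{9} at k = 0.


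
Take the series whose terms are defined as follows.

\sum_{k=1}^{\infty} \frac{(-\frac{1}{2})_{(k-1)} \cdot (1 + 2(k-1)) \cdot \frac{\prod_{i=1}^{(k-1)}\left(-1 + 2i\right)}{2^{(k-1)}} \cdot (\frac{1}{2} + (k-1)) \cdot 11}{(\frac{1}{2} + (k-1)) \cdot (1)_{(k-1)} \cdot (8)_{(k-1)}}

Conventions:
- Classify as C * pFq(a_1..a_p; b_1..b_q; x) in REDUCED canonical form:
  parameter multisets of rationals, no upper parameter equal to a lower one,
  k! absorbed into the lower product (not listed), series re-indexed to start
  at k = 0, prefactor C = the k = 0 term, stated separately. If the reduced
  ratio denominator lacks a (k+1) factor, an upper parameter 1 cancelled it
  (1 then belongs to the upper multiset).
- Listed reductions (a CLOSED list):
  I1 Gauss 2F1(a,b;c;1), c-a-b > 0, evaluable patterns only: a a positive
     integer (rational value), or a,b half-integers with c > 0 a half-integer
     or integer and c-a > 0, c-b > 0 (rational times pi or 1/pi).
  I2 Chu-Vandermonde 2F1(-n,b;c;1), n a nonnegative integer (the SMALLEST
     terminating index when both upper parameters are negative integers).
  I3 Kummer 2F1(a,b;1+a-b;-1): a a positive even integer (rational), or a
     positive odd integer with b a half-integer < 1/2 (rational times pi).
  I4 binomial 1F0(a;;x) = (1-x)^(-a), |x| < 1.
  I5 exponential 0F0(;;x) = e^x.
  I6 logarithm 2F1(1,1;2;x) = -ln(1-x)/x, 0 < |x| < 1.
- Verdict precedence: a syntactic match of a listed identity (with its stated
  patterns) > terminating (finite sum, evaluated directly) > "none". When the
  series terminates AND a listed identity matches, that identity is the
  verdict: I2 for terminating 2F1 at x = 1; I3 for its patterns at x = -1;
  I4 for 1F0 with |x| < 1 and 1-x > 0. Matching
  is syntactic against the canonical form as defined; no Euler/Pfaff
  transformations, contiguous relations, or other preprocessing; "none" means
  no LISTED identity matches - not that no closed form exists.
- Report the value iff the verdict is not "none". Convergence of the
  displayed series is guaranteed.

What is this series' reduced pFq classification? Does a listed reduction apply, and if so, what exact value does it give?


Classification (C = 11): 2F1 with upper {-\frac{1}{2}, \frac{3}{2}}, lower {8}, argument x = 1. Verdict (x = 1): the half-integer Gauss pattern (I1) applies (x = 1; upper {-\frac{1}{2}, \frac{3}{2}} half-integers, c = 8 in the evaluable pattern). Value: \frac{4194304}{135135} / \pi.

Key observation: t_0 being 11, (1)_k (prefactor 11) is k! itself.
Ratio: r(k) = 1 * (k-\frac{1}{2}) (k+\frac{3}{2}) / [(k+8) (k+1)] - rational in k, leading ratio 1; with t_0 = 11, classification follows.


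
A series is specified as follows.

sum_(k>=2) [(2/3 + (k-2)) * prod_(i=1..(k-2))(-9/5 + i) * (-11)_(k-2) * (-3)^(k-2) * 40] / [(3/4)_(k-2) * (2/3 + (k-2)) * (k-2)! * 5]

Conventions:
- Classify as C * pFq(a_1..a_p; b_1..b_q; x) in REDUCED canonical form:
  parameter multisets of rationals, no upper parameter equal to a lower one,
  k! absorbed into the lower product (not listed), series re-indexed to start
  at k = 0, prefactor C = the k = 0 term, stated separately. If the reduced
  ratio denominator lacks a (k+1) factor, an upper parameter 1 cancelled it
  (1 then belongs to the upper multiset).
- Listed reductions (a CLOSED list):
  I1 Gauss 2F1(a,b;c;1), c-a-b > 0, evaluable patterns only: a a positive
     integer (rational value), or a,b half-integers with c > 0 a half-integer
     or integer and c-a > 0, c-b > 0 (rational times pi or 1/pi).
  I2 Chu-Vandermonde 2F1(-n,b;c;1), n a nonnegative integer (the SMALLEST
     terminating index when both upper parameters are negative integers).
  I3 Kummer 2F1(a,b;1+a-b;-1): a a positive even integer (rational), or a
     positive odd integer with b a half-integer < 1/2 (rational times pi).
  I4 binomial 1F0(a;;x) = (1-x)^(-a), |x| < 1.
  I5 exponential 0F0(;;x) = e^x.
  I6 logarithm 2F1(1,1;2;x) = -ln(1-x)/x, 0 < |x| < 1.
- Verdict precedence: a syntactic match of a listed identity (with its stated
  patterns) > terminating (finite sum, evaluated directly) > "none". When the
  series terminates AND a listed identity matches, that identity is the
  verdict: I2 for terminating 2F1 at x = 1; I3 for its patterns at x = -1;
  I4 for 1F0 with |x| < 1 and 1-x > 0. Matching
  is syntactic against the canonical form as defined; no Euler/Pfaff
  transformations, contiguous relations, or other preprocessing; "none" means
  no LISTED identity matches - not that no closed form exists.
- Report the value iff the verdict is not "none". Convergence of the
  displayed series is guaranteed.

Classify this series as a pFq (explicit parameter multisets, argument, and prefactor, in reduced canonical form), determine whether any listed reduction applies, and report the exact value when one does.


With C = 8: the canonical form is 2F1(-11, -4/5; 3/4; -3). Verdict: terminating. With -11 upstairs the series is a 12-term polynomial sum; evaluated term by term. Value: -52871599742234379864/160567626953125.

Key observation: t_0 = 8 here, and the constant factors (C = 8, x = -3) combine into one prefactor.
Term ratio: r(k) = (-3) * (k-11) (k-4/5) / [(k+3/4) (k+1)] - rational; roots negated = parameters, x = (-3), C = 8.


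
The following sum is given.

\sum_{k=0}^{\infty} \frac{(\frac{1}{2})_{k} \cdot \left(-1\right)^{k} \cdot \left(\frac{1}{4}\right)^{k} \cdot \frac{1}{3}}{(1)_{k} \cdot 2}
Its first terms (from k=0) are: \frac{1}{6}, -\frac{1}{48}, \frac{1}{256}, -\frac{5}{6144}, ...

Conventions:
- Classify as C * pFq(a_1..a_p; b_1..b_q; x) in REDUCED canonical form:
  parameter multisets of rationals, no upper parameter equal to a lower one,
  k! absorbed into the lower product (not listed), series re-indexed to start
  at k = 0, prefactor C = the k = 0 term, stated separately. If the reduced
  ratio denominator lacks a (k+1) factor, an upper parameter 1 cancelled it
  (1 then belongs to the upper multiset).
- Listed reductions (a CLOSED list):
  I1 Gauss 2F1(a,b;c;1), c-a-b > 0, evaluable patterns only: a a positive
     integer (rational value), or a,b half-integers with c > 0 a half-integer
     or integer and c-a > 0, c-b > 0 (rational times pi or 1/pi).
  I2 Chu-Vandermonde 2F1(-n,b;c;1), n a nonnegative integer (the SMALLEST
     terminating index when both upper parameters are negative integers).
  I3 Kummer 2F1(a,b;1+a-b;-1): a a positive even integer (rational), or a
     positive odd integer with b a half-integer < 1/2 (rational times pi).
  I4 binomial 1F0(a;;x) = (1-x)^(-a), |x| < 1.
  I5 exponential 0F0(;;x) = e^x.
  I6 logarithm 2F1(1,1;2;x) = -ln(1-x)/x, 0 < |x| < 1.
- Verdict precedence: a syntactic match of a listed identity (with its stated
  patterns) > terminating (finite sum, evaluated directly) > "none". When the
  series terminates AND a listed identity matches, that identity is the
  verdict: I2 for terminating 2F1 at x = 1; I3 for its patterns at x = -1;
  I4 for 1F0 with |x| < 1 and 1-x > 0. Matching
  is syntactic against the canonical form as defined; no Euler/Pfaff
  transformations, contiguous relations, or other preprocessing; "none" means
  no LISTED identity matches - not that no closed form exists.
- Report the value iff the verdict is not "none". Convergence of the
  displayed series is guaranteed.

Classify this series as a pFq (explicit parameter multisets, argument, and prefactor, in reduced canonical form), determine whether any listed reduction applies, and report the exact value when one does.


Prefactor \frac{1}{6}, argument -\frac{1}{4}: 1F0 with upper {\frac{1}{2}} over lower {-}. Verdict: the I4 binomial reduction matches (the 1F0 binomial series: exponent -1/2, x = -\frac{1}{4}). Its exact value is \frac{1}{6} \cdot \left(\frac{5}{4}\right)^{-\frac{1}{2}}.

Key step: with t_0 = \frac{1}{6}, the constant factors (prefactor 1/6) combine into one prefactor.
Step ratio: r(k) = -\frac{1}{4} * (k+\frac{1}{2}) / [(k+1)] - rational in k. x = -\frac{1}{4}; t_0 = \frac{1}{6}; negate the roots.


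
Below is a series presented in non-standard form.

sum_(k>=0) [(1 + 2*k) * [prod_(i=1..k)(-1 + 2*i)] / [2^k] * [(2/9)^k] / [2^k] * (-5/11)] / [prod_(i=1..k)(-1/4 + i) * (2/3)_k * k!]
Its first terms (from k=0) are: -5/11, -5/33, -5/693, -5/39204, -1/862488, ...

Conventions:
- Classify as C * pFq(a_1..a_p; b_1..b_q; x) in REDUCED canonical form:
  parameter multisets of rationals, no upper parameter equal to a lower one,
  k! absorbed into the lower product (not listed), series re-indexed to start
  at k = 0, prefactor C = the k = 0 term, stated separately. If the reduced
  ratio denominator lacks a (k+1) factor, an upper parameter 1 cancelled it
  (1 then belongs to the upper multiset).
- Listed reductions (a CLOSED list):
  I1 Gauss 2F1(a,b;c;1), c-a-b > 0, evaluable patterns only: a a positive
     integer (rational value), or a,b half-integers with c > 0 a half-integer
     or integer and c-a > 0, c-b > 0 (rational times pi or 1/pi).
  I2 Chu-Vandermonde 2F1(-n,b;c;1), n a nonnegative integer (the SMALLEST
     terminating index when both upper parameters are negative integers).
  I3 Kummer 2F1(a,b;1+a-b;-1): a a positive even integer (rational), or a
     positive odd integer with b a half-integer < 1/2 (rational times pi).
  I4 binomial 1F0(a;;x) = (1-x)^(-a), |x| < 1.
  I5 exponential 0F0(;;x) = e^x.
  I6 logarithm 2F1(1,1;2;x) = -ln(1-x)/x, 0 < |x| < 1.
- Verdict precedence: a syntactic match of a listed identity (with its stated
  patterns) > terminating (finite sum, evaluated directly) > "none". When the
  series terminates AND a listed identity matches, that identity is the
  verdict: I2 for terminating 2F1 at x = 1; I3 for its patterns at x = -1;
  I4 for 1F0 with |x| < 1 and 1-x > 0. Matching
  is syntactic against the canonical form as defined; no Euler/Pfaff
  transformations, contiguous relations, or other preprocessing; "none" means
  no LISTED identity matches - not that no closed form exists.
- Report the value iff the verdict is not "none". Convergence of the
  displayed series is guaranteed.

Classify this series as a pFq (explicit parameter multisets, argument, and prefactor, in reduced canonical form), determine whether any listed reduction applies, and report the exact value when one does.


Key observation: with t_0 = -5/11, the lower running product (prefactor -5/11) is a rising factorial.
Adjacent-term ratio: r(k) = (1/9) * (k+3/2) / [(k+2/3) (k+3/4) (k+1)] ; factor over Q: parameters, x = (1/9), and C = -5/11.

Prefactor -5/11, argument 1/9: 1F2 with upper {3/2} over lower {2/3, 3/4}. Verdict: none - at argument 1/9 the multisets {3/2} ; {2/3, 3/4} match no listed identity.


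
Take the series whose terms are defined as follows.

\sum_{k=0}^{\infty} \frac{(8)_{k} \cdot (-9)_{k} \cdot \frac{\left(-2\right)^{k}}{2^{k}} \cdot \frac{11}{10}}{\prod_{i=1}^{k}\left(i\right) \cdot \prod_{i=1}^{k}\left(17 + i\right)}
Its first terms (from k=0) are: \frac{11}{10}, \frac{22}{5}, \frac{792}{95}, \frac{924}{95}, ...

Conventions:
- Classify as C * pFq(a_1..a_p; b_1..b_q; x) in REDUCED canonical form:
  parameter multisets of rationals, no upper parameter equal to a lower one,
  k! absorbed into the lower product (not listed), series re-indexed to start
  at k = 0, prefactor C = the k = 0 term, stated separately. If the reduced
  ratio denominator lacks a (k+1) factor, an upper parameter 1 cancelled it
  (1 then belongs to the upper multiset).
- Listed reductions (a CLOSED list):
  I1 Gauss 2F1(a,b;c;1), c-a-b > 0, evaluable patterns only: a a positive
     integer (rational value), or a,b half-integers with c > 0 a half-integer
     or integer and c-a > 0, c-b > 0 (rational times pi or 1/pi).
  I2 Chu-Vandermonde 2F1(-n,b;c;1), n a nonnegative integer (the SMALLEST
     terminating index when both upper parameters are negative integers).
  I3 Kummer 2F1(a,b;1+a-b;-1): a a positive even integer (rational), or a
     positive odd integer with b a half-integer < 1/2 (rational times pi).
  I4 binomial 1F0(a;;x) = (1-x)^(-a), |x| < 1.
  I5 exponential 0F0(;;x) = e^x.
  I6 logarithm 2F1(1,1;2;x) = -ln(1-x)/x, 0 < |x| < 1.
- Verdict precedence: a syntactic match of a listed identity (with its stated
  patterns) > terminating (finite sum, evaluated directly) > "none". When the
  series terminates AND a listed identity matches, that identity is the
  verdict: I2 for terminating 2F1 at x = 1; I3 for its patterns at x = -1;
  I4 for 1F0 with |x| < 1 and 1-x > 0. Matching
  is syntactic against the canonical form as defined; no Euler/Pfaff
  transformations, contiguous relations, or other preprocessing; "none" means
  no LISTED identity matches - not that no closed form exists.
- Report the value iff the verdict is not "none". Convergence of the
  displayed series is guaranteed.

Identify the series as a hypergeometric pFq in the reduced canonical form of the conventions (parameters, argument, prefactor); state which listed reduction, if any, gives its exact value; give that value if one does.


Canonical form: C = \frac{11}{10} times 2F1 with upper {-9, 8}, lower {18}, x = -1. Verdict at x = -1: Kummer (I3) matches (x = -1; c = 18 equals 1+a-b for upper {-9, 8}: listed pattern). Sum: \frac{187}{5}.

First insight: t_0 = \frac{11}{10} here, and the two k-th powers (prefactor 11/10) combine into one argument.
Term ratio: r(k) = -1 * (k-9) (k+8) / [(k+18) (k+1)] - rational; roots negated = parameters, x = -1, C = \frac{11}{10}.


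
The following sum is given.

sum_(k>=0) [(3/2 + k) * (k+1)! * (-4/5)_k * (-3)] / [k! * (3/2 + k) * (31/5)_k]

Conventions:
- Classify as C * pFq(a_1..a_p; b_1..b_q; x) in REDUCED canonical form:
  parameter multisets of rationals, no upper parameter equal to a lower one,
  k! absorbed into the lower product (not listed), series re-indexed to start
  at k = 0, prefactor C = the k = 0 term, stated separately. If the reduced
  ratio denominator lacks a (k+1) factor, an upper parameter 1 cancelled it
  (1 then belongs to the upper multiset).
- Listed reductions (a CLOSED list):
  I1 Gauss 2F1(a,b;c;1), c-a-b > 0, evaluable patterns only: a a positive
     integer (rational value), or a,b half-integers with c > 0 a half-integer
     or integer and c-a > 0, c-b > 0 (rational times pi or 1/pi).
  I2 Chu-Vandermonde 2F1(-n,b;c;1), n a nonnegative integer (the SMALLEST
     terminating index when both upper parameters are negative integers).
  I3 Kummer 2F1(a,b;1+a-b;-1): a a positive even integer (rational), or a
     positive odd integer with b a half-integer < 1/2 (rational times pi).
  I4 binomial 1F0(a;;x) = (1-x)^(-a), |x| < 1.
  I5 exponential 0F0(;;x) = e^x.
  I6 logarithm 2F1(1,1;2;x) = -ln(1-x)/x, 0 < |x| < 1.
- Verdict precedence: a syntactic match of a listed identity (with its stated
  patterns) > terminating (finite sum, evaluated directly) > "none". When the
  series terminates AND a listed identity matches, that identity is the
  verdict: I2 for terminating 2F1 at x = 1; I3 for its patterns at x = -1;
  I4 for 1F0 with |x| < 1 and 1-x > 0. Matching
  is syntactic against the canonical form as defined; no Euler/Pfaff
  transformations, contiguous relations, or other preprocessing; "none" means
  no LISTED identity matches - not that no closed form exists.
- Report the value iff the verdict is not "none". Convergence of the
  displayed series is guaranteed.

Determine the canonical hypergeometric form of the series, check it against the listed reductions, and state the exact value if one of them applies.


The tell: x = 1 and k + 3/2 divides numerator and denominator alike; C = -3 after cancelling.
Consecutive-term ratio: r(k) = 1 * (k-4/5) (k+2) / [(k+31/5) (k+1)] - poly over poly, x = 1 from leading terms; C = -3 at k = 0.

The series (x = 1) is 2F1: upper {-4/5, 2}, lower {31/5}, prefactor -3. Verdict: this is Gauss (I1, integer-parameter pattern) (x = 1: the Gamma ratio telescopes since c-a-b = 5 > 0 and a = 2 in Z>0). Value: -273/125.


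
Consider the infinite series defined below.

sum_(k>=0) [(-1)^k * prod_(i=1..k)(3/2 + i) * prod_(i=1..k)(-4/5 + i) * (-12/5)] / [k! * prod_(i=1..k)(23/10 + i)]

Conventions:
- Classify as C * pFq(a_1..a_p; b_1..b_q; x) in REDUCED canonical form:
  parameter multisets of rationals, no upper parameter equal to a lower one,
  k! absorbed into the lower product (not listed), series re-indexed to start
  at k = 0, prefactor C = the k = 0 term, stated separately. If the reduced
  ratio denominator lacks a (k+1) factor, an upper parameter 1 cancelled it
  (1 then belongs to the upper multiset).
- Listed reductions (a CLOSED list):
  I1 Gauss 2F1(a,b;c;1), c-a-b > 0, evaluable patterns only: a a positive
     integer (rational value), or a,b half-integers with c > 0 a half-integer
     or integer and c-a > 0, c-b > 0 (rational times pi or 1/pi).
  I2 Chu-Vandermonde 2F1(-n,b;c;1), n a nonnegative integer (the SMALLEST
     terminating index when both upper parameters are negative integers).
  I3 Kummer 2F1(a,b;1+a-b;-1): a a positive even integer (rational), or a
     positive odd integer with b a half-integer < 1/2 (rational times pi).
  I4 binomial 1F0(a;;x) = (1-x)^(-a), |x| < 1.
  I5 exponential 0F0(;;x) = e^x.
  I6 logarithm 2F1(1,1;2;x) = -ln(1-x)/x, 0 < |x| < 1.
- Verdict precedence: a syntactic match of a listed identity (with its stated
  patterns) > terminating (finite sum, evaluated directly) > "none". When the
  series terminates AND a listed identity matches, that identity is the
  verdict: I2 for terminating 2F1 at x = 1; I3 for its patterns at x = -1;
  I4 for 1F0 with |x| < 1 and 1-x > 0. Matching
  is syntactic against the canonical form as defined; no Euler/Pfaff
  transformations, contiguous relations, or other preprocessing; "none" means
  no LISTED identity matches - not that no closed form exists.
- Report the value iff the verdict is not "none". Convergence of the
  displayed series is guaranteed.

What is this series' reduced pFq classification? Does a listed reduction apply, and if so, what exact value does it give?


Reduced: x = -1, 2F1, upper = {1/5, 5/2}, lower = {33/10}, C = -12/5. Verdict: none. No listed pattern accepts 2F1(1/5, 5/2; 33/10; -1).

First insight: from the first term -12/5: the running product (C = -12/5) telescopes to a rising factorial.
Term ratio: r(k) = (-1) * (k+1/5) (k+5/2) / [(k+33/10) (k+1)] - rational in k, leading ratio (-1); with t_0 = -12/5, classification follows.


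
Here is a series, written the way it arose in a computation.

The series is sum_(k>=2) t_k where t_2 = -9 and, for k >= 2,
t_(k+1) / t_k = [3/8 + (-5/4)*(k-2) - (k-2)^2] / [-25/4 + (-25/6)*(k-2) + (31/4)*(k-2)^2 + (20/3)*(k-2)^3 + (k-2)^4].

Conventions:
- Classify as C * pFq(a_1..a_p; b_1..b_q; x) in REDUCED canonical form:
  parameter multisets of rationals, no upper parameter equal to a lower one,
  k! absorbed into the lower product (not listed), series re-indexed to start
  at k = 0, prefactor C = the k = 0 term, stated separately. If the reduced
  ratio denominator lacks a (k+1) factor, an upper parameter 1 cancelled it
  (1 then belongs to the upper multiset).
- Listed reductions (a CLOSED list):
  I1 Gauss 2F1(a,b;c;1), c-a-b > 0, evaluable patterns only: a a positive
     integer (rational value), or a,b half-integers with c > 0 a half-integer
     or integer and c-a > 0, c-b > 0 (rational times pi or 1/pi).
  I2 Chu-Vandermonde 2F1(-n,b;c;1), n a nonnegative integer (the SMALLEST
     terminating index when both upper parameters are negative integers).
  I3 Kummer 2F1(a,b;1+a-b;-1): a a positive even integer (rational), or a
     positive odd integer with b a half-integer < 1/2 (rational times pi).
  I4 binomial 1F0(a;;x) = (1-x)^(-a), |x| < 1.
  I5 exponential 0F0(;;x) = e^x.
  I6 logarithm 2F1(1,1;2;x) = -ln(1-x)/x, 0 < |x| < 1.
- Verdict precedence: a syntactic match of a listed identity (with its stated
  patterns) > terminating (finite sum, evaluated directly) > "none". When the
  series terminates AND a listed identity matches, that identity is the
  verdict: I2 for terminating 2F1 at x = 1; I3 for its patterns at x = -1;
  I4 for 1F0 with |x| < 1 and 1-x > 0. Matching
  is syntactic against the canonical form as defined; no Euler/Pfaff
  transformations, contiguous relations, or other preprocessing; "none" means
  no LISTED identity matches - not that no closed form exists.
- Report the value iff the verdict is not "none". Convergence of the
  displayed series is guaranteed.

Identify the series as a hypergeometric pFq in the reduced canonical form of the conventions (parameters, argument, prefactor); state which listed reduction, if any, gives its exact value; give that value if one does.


With C = -9: the canonical form is 1F2(-1/4; -5/6, 5; -1). Verdict: none here - no I1-I6 shape fits x = -1 with lower {-5/6, 5}.

Structural cue: from the first term -9: the ratio is unreduced: k + 3/2 divides both sides (C = -9, x = -1).
Consecutive-term ratio: r(k) = (-1) * (k-1/4) / [(k-5/6) (k+5) (k+1)] ; factor over Q: parameters, x = (-1), and C = -9.


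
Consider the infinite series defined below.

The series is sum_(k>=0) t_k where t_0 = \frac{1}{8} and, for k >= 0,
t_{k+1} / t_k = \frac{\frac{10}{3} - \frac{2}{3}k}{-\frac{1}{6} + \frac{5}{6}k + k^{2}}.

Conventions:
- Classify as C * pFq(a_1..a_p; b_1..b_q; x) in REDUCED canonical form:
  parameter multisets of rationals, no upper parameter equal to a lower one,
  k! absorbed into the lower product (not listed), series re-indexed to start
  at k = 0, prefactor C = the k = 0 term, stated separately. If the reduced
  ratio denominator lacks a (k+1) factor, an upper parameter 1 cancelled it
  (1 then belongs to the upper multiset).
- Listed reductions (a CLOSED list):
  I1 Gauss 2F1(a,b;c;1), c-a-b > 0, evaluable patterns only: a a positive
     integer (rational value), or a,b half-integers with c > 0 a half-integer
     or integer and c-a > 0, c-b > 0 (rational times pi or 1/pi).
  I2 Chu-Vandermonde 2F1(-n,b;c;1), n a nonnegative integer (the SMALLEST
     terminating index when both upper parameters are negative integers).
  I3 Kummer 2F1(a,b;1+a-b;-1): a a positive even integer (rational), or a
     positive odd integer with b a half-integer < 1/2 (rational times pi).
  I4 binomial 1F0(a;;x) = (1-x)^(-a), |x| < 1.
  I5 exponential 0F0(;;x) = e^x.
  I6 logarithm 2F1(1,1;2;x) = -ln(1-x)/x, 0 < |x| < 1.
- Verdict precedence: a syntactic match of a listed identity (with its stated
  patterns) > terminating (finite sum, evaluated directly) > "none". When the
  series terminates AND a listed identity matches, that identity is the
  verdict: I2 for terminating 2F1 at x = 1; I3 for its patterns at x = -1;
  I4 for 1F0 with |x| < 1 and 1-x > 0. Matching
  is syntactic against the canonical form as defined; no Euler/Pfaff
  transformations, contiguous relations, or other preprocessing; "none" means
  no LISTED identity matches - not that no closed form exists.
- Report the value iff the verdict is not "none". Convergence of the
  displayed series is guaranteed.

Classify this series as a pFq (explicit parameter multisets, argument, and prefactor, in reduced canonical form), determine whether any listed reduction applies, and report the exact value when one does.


This is \frac{1}{8} * 1F1(-5; -\frac{1}{6}; -\frac{2}{3}) in reduced canonical form. Verdict: terminating. (-5)_k vanishes past k = 5, leaving a 6-term sum, computed directly. Hence: -\frac{81027}{10120}.

Key step: t_0 = \frac{1}{8} here, and roots of the ratio polynomials (C = 1/8) are the negated parameters.
Adjacent-term ratio: r(k) = -\frac{2}{3} * (k-5) / [(k-\frac{1}{6}) (k+1)] - rational in k, leading ratio -\frac{2}{3}; with t_0 = \frac{1}{8}, classification follows.


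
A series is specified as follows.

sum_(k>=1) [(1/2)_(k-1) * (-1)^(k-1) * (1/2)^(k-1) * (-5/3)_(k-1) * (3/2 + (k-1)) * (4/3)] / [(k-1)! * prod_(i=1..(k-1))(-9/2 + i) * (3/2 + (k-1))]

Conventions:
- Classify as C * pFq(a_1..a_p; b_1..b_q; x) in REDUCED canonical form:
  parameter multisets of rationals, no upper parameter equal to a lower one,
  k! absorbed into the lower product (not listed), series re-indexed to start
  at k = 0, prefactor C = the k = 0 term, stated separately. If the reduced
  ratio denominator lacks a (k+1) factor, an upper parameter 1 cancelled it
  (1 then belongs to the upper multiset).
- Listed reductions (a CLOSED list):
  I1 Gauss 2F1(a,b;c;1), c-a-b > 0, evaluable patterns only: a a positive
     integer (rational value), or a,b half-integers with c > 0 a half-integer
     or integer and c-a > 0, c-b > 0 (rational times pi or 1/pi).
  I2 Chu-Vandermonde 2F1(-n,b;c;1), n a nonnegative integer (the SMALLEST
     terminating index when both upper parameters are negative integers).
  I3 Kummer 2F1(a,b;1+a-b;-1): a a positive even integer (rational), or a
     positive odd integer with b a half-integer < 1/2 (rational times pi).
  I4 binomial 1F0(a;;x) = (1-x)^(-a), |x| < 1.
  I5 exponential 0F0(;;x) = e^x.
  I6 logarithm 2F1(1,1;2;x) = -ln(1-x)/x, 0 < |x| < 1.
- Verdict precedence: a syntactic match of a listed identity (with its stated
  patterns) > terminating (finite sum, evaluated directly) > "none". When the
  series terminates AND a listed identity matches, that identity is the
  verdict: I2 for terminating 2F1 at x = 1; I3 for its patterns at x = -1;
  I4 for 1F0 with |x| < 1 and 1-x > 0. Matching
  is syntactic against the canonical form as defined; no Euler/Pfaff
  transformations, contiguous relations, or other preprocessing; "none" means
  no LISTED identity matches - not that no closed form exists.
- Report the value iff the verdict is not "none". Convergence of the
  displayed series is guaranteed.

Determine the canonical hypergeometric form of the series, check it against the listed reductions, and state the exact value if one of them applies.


Structural cue: x = (-1/2) and the lower running product (prefactor 4/3) is a rising factorial.
Term ratio: r(k) = (-1/2) * (k-5/3) (k+1/2) / [(k-7/2) (k+1)] - rational in k. x = (-1/2); t_0 = 4/3; negate the roots.

The series (x = -1/2) is 2F1: upper {-5/3, 1/2}, lower {-7/2}, prefactor 4/3. Verdict: no listed reduction: x = -1/2 and upper {-5/3, 1/2} fail every I1-I6 pattern.


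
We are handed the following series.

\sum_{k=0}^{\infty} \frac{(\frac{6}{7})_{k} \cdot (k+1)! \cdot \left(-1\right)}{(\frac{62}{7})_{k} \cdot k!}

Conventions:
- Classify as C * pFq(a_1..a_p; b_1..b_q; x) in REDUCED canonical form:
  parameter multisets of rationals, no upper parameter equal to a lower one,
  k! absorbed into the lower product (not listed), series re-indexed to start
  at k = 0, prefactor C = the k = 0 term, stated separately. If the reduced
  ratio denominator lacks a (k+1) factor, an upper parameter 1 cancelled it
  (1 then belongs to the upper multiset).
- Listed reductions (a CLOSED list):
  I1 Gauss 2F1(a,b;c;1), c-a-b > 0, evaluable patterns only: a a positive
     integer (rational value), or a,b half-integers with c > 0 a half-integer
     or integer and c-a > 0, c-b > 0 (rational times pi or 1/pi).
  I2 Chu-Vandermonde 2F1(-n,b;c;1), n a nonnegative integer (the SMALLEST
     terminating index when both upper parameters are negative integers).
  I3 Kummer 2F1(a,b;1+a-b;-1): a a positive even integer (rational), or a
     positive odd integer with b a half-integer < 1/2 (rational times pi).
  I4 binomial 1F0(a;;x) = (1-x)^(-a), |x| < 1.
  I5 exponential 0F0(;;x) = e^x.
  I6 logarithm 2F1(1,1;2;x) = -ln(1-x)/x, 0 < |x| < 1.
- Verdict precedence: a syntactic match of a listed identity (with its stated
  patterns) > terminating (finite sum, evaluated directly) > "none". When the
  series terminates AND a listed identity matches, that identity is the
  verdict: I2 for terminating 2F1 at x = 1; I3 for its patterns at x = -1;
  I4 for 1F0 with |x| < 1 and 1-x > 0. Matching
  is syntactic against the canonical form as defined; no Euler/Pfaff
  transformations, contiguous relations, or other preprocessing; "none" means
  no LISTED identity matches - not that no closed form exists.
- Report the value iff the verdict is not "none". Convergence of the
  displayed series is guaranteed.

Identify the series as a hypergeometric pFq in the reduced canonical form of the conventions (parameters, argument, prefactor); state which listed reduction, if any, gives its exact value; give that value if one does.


Classification (C = -1): 2F1 with upper {\frac{6}{7}, 2}, lower {\frac{62}{7}}, argument x = 1. Verdict: Gauss's theorem (I1) matches (x = 1: the Gamma ratio telescopes since c-a-b = 6 > 0 and a = 2 in Z>0). Value: -\frac{440}{343}.

The tell: from the first term -1: the factorial ratio (C = -1) (k+a-1)!/(a-1)! is a rising factorial (a)_k.
Adjacent-term ratio: r(k) = 1 * (k+\frac{6}{7}) (k+2) / [(k+\frac{62}{7}) (k+1)] - rational in k. x = 1; t_0 = -1; negate the roots.


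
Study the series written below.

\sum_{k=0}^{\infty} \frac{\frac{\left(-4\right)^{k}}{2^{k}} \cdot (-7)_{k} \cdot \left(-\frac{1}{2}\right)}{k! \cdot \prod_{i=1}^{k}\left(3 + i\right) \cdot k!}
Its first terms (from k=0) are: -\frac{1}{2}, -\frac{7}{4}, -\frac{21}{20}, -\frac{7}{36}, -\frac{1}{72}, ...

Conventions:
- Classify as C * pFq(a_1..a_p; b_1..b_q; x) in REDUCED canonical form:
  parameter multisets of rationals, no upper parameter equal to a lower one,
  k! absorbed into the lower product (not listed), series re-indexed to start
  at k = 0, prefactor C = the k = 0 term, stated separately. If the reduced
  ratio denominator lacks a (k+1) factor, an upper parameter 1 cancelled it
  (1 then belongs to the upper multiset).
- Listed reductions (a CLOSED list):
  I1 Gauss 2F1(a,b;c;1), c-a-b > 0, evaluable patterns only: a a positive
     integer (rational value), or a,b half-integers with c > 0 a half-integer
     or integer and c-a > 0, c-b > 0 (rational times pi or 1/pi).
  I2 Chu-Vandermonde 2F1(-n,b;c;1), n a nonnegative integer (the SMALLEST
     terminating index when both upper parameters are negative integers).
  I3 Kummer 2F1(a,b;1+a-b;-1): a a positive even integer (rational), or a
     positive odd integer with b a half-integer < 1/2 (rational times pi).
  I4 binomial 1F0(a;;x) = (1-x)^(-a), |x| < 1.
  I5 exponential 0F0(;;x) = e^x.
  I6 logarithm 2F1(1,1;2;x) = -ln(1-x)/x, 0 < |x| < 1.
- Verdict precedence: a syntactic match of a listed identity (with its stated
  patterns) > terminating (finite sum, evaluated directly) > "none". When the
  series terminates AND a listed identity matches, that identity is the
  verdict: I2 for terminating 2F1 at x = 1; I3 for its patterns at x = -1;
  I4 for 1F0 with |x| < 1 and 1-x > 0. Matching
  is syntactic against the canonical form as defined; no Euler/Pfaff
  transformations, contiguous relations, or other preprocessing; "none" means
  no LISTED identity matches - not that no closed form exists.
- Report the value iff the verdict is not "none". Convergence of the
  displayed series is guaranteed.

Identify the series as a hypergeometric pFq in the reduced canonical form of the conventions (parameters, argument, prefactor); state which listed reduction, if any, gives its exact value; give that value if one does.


This is -\frac{1}{2} * 1F2(-7; 1, 4; -2) in reduced canonical form. Verdict: terminating. With -7 upstairs the series is a 8-term polynomial sum; evaluated term by term. Its exact value is -\frac{55704997}{15876000}.

Key step: from the first term -\frac{1}{2}: the two k-th powers (prefactor -1/2) combine into one argument.
Consecutive-term ratio: r(k) = -2 * (k-7) / [(k+1) (k+4) (k+1)] - rational in k, leading ratio -2; with t_0 = -\frac{1}{2}, classification follows.


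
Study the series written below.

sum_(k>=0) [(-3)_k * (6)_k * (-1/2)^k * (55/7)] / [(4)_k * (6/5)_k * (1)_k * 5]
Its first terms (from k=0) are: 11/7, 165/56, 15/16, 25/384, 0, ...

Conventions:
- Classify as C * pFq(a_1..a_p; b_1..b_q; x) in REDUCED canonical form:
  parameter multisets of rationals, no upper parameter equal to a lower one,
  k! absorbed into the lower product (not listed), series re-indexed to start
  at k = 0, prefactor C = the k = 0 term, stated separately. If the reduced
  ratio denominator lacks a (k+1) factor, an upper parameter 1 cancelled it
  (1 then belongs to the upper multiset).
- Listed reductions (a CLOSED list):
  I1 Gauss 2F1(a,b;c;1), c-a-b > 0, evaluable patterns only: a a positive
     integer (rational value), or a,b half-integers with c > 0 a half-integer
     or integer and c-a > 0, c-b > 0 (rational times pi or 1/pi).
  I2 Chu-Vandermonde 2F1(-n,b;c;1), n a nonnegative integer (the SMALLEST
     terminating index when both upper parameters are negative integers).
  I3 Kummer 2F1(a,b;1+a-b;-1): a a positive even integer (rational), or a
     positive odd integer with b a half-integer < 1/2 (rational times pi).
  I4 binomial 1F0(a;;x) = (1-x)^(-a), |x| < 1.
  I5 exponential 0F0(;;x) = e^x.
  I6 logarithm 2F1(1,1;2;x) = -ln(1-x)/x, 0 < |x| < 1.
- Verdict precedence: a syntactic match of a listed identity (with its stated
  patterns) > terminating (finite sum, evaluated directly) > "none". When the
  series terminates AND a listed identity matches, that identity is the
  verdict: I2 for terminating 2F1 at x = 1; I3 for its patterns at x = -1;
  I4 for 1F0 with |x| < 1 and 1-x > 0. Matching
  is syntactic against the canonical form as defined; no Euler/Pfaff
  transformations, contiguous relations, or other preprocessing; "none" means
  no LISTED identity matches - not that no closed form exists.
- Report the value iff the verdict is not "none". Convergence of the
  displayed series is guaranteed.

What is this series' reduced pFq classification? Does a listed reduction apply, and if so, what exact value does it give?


At argument -1/2: a 2F2 with upper {-3, 6}, lower {6/5, 4}, scaled by C = 11/7. Verdict: terminating (-3 upstairs). 4 nonzero terms in all; added directly. Sum: 14839/2688.

Structural cue: with t_0 = 11/7, the constant factors (C = 11/7) combine into one prefactor.
Consecutive-term ratio: r(k) = (-1/2) * (k-3) (k+6) / [(k+6/5) (k+4) (k+1)] ; factor over Q: parameters, x = (-1/2), and C = 11/7.


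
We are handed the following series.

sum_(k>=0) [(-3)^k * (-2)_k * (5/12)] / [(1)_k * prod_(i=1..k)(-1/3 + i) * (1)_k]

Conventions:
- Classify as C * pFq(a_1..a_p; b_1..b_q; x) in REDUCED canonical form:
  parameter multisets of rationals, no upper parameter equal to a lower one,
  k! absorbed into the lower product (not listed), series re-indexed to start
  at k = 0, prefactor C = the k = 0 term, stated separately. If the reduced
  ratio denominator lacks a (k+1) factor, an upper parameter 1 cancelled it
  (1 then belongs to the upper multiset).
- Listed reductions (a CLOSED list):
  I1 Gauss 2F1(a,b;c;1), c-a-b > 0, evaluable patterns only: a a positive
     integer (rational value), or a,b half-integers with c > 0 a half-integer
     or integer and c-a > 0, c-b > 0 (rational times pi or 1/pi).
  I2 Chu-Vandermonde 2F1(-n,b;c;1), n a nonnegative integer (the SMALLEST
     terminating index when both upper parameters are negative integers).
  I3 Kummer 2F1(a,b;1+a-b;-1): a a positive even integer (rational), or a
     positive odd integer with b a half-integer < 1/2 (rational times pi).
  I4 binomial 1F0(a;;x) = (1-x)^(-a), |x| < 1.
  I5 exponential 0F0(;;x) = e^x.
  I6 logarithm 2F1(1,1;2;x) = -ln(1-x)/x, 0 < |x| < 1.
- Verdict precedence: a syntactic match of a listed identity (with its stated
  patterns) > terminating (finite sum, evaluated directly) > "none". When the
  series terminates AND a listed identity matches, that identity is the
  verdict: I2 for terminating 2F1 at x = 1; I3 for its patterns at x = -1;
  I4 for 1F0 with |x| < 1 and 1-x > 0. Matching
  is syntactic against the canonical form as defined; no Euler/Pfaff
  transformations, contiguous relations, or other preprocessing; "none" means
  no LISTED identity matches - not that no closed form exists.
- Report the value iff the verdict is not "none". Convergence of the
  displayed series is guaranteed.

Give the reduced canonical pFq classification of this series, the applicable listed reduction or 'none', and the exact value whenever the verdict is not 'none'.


The series (x = -3) is 1F2: upper {-2}, lower {2/3, 1}, prefactor 5/12. Verdict: terminating (-2 upstairs). 3 nonzero terms in all; added directly. Sum: 281/48.

First insight: x = (-3) and (1)_k (C = 5/12, x = -3) is k! itself.
Consecutive-term ratio: r(k) = (-3) * (k-2) / [(k+2/3) (k+1) (k+1)] - poly over poly, x = (-3) from leading terms; C = 5/12 at k = 0.
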